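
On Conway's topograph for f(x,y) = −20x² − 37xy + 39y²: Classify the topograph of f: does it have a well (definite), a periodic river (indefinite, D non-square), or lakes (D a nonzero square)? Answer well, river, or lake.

D = b²−4ac = (-37)² − 4·(-20)·39 = 4489
D = 67² is a perfect square ⇒ form factors over ℤ ⇒ lakes

lake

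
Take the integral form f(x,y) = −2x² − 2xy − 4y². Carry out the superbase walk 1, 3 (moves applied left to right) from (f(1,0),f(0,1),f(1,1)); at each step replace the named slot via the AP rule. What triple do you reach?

start (-2,-4,-8) = (f(1,0),f(0,1),f(1,1))
replace slot 1: 2·((-4)+(-8)) − (-2) = -22 → (-22,-4,-8)
replace slot 3: 2·((-22)+(-4)) − (-8) = -44 → (-22,-4,-44)

-22,-4,-44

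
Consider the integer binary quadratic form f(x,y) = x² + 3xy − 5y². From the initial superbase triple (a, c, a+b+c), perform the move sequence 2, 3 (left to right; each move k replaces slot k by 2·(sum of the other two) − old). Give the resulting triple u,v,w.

start (1,-5,-1) = (f(1,0),f(0,1),f(1,1))
replace slot 2: 2·(1+(-1)) − (-5) = 5 → (1,5,-1)
replace slot 3: 2·(1+5) − (-1) = 13 → (1,5,13)

1,5,13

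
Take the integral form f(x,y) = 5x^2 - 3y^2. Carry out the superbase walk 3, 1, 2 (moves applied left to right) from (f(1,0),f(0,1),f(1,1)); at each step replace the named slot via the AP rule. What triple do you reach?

start (5,-3,2) = (f(1,0),f(0,1),f(1,1))
replace slot 3: 2·(5+(-3)) − 2 = 2 → (5,-3,2)
replace slot 1: 2·((-3)+2) − 5 = -7 → (-7,-3,2)
replace slot 2: 2·((-7)+2) − (-3) = -7 → (-7,-7,2)

-7,-7,2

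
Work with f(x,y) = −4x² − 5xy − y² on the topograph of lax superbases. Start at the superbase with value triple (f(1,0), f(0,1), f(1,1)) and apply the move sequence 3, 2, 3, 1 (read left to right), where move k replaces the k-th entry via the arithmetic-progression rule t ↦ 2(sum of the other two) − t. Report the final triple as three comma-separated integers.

start (-4,-1,-10) = (f(1,0),f(0,1),f(1,1))
replace slot 3: 2·((-4)+(-1)) − (-10) = 0 → (-4,-1,0)
replace slot 2: 2·((-4)+0) − (-1) = -7 → (-4,-7,0)
replace slot 3: 2·((-4)+(-7)) − 0 = -22 → (-4,-7,-22)
replace slot 1: 2·((-7)+(-22)) − (-4) = -54 → (-54,-7,-22)

-54,-7,-22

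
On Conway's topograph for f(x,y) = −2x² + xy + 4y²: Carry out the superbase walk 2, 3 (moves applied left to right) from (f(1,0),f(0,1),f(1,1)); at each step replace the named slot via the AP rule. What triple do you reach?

start (-2,4,3) = (f(1,0),f(0,1),f(1,1))
replace slot 2: 2·((-2)+3) − 4 = -2 → (-2,-2,3)
replace slot 3: 2·((-2)+(-2)) − 3 = -11 → (-2,-2,-11)

-2,-2,-11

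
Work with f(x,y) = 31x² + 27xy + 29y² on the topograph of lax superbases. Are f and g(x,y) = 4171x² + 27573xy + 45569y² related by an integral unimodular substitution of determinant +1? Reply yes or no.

D₁ = -2867, D₂ = -2867
f: flip: (31,27,29)→(29,-27,31)
f: reduced (well bottom): (29,-27,31) with a≤c, −a<b≤a
g: translate: b→2547 (≡27573 mod 8342), so (4171,27573,45569)→(4171,2547,389)
g: flip: (4171,2547,389)→(389,-2547,4171)
g: translate: b→-213 (≡-2547 mod 778), so (389,-2547,4171)→(389,-213,31)
g: flip: (389,-213,31)→(31,213,389)
g: translate: b→27 (≡213 mod 62), so (31,213,389)→(31,27,29)
g: flip: (31,27,29)→(29,-27,31)
g: reduced (well bottom): (29,-27,31) with a≤c, −a<b≤a
reduced forms (29, -27, 31) vs (29, -27, 31) ⇒ equivalent

yes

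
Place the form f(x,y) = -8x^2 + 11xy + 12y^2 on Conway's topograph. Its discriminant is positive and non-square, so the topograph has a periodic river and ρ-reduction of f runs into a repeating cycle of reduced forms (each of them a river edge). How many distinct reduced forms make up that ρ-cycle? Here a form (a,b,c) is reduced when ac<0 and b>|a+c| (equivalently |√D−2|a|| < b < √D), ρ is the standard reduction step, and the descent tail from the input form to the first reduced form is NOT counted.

D = 505, ⌊√D⌋ = 22
river: ρ → (12,13,-7)
river: ρ → (-7,15,10)
river: ρ → (10,5,-12)
river: ρ → (-12,19,3)
river: ρ → (3,17,-18)
river: ρ → (-18,19,2)
river: ρ → (2,21,-8)
river: ρ → (-8,11,12)
ρ-cycle length = 8 (tail of 0 descent steps not counted)

8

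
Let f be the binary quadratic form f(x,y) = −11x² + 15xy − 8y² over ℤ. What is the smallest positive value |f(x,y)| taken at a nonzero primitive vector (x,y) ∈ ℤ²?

translate: b→7 (≡-15 mod 22), so (11,-15,8)→(11,7,4)
flip: (11,7,4)→(4,-7,11)
translate: b→1 (≡-7 mod 8), so (4,-7,11)→(4,1,8)
reduced (well bottom): (4,1,8) with a≤c, −a<b≤a
well minimum |f| = |-4| = 4 (negative-definite)

4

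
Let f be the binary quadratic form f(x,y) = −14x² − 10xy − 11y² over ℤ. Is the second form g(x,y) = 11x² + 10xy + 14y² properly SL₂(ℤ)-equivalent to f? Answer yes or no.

D₁ = -516, D₂ = -516
f is negative-definite; reduce −f:
−f: flip: (14,10,11)→(11,-10,14)
−f: reduced (well bottom): (11,-10,14) with a≤c, −a<b≤a
flip sign back: reduced form of f is (-11,10,-14)
g: reduced (well bottom): (11,10,14) with a≤c, −a<b≤a
reduced forms (-11, 10, -14) vs (11, 10, 14) ⇒ inequivalent

no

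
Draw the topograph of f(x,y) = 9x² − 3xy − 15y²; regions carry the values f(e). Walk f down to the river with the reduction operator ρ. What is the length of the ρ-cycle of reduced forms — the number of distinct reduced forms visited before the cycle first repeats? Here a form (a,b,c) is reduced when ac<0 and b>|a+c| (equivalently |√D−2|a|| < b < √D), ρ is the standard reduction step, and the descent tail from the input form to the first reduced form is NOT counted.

D = 549, ⌊√D⌋ = 23
descent: ρ → (-15,3,9)
descent: ρ → (9,15,-9)  [lands on river]
river: ρ → (-9,21,3)
river: ρ → (3,21,-9)
river: ρ → (-9,15,9)
river: ρ → (9,21,-3)
river: ρ → (-3,21,9)
ρ-cycle length = 6 (tail of 2 descent steps not counted)

6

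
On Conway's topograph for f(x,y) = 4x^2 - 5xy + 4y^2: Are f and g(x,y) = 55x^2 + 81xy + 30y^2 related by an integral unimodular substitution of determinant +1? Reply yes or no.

D₁ = -39, D₂ = -39
f: translate: b→3 (≡-5 mod 8), so (4,-5,4)→(4,3,3)
f: flip: (4,3,3)→(3,-3,4)
f: translate: b→3 (≡-3 mod 6), so (3,-3,4)→(3,3,4)
f: reduced (well bottom): (3,3,4) with a≤c, −a<b≤a
g: translate: b→-29 (≡81 mod 110), so (55,81,30)→(55,-29,4)
g: flip: (55,-29,4)→(4,29,55)
g: translate: b→-3 (≡29 mod 8), so (4,29,55)→(4,-3,3)
g: flip: (4,-3,3)→(3,3,4)
g: reduced (well bottom): (3,3,4) with a≤c, −a<b≤a
reduced forms (3, 3, 4) vs (3, 3, 4) ⇒ equivalent

yes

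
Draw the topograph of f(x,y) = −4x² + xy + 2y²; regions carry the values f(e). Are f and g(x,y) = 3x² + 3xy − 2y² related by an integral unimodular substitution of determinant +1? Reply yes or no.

D₁ = 33, D₂ = 33
river cycle of f (length 4): (2, 3, -3), (-3, 3, 2), (2, 5, -1), (-1, 5, 2)
river cycle of g (length 4): (-2, 5, 1), (1, 5, -2), (-2, 3, 3), (3, 3, -2)
cycles differ ⇒ inequivalent

no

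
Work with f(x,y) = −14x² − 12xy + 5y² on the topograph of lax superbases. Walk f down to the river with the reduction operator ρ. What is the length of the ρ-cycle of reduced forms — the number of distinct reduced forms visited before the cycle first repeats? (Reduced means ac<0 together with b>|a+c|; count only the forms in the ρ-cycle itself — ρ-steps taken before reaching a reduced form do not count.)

D = 424, ⌊√D⌋ = 20
descent: ρ → (5,12,-14)  [lands on river]
river: ρ → (-14,16,3)
river: ρ → (3,20,-2)
river: ρ → (-2,20,3)
river: ρ → (3,16,-14)
river: ρ → (-14,12,5)
river: ρ → (5,18,-5)
river: ρ → (-5,12,14)
river: ρ → (14,16,-3)
river: ρ → (-3,20,2)
river: ρ → (2,20,-3)
river: ρ → (-3,16,14)
river: ρ → (14,12,-5)
river: ρ → (-5,18,5)
ρ-cycle length = 14 (tail of 1 descent step not counted)

14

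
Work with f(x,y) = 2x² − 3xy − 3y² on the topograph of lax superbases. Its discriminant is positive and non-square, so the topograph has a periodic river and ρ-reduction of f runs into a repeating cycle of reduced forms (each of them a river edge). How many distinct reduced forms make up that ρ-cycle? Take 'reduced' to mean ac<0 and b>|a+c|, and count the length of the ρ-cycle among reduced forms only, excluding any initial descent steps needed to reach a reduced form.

D = 33, ⌊√D⌋ = 5
descent: ρ → (-3,3,2)  [lands on river]
river: ρ → (2,5,-1)
river: ρ → (-1,5,2)
river: ρ → (2,3,-3)
ρ-cycle length = 4 (tail of 1 descent step not counted)

4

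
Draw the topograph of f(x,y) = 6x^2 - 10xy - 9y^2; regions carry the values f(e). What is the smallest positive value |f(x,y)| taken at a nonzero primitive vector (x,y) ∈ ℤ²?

descent: ρ → (-9,10,6)  [lands on river]
river: ρ → (6,14,-5)
river: ρ → (-5,16,3)
river: ρ → (3,14,-10)
river: ρ → (-10,6,7)
river: ρ → (7,8,-9)
closes: descent 1, river 6
min |a| on river = 3

3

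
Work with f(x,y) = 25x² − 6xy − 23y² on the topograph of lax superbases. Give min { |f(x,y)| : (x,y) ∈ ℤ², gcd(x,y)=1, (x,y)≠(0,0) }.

descent: ρ → (-23,6,25)  [lands on river]
river: ρ → (25,44,-4)
river: ρ → (-4,44,25)
river: ρ → (25,6,-23)
river: ρ → (-23,40,8)
river: ρ → (8,40,-23)
closes: descent 1, river 6
min |a| on river = 4

4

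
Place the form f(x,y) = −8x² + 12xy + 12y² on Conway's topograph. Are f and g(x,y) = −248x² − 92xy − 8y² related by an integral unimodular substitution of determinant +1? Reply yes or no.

D₁ = 528, D₂ = 528
river cycle of f (length 4): (12, 12, -8), (-8, 20, 4), (4, 20, -8), (-8, 12, 12)
river cycle of g (length 4): (-8, 12, 12), (12, 12, -8), (-8, 20, 4), (4, 20, -8)
cycles coincide ⇒ equivalent

yes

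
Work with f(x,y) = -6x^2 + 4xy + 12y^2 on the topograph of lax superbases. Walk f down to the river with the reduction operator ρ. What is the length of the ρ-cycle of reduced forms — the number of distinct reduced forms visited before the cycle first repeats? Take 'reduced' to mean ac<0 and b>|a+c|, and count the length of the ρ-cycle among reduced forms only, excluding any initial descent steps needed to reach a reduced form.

D = 304, ⌊√D⌋ = 17
descent: ρ → (12,-4,-6)
descent: ρ → (-6,16,2)  [lands on river]
river: ρ → (2,16,-6)
river: ρ → (-6,8,10)
river: ρ → (10,12,-4)
river: ρ → (-4,12,10)
river: ρ → (10,8,-6)
ρ-cycle length = 6 (tail of 2 descent steps not counted)

6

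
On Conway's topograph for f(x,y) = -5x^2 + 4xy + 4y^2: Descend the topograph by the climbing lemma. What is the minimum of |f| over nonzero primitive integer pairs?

river: ρ → (4,4,-5)
river: ρ → (-5,6,3)
river: ρ → (3,6,-5)
river: ρ → (-5,4,4)
closes: descent 0, river 4
min |a| on river = 3

3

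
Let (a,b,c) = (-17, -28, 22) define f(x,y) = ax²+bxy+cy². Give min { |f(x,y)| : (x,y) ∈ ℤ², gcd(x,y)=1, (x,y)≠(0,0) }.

descent: ρ → (22,28,-17)  [lands on river]
river: ρ → (-17,40,10)
river: ρ → (10,40,-17)
river: ρ → (-17,28,22)
river: ρ → (22,16,-23)
river: ρ → (-23,30,15)
river: ρ → (15,30,-23)
river: ρ → (-23,16,22)
closes: descent 1, river 8
min |a| on river = 10

10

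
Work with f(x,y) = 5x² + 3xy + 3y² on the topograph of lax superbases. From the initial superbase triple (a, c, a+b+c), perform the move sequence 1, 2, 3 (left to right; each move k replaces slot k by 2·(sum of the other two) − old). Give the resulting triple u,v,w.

start (5,3,11) = (f(1,0),f(0,1),f(1,1))
replace slot 1: 2·(3+11) − 5 = 23 → (23,3,11)
replace slot 2: 2·(23+11) − 3 = 65 → (23,65,11)
replace slot 3: 2·(23+65) − 11 = 165 → (23,65,165)

23,65,165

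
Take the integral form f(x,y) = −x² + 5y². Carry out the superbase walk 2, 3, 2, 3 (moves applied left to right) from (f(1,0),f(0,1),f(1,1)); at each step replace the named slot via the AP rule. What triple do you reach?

start (-1,5,4) = (f(1,0),f(0,1),f(1,1))
replace slot 2: 2·((-1)+4) − 5 = 1 → (-1,1,4)
replace slot 3: 2·((-1)+1) − 4 = -4 → (-1,1,-4)
replace slot 2: 2·((-1)+(-4)) − 1 = -11 → (-1,-11,-4)
replace slot 3: 2·((-1)+(-11)) − (-4) = -20 → (-1,-11,-20)

-1,-11,-20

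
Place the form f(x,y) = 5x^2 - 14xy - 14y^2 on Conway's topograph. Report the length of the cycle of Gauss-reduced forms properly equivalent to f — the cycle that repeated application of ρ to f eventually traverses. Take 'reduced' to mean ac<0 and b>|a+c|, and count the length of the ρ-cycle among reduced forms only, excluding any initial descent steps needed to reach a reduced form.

D = 476, ⌊√D⌋ = 21
descent: ρ → (-14,14,5)  [lands on river]
river: ρ → (5,16,-11)
river: ρ → (-11,6,10)
river: ρ → (10,14,-7)
river: ρ → (-7,14,10)
river: ρ → (10,6,-11)
river: ρ → (-11,16,5)
river: ρ → (5,14,-14)
ρ-cycle length = 8 (tail of 1 descent step not counted)

8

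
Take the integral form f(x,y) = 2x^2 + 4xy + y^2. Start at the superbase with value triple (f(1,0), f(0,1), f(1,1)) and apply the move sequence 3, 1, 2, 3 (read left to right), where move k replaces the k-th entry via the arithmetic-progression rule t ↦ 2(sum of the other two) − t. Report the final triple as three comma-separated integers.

start (2,1,7) = (f(1,0),f(0,1),f(1,1))
replace slot 3: 2·(2+1) − 7 = -1 → (2,1,-1)
replace slot 1: 2·(1+(-1)) − 2 = -2 → (-2,1,-1)
replace slot 2: 2·((-2)+(-1)) − 1 = -7 → (-2,-7,-1)
replace slot 3: 2·((-2)+(-7)) − (-1) = -17 → (-2,-7,-17)

-2,-7,-17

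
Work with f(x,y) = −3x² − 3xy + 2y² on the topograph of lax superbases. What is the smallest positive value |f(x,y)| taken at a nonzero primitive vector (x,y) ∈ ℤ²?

descent: ρ → (2,3,-3)  [lands on river]
river: ρ → (-3,3,2)
river: ρ → (2,5,-1)
river: ρ → (-1,5,2)
closes: descent 1, river 4
min |a| on river = 1

1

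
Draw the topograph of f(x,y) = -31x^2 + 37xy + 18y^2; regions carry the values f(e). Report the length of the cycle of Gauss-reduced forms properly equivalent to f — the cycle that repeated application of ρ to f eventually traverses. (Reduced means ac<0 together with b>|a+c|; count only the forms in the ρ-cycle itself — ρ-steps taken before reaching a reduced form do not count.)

D = 3601, ⌊√D⌋ = 60
river: ρ → (18,35,-33)
river: ρ → (-33,31,20)
river: ρ → (20,49,-15)
river: ρ → (-15,41,32)
river: ρ → (32,23,-24)
river: ρ → (-24,25,31)
river: ρ → (31,37,-18)
river: ρ → (-18,35,33)
river: ρ → (33,31,-20)
river: ρ → (-20,49,15)
river: ρ → (15,41,-32)
river: ρ → (-32,23,24)
river: ρ → (24,25,-31)
river: ρ → (-31,37,18)
ρ-cycle length = 14 (tail of 0 descent steps not counted)

14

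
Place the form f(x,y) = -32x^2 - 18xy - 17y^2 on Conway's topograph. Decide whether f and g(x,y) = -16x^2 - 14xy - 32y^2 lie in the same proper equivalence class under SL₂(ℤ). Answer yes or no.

D₁ = -1852, D₂ = -1852
f is negative-definite; reduce −f:
−f: flip: (32,18,17)→(17,-18,32)
−f: translate: b→16 (≡-18 mod 34), so (17,-18,32)→(17,16,31)
−f: reduced (well bottom): (17,16,31) with a≤c, −a<b≤a
flip sign back: reduced form of f is (-17,-16,-31)
g is negative-definite; reduce −g:
−g: reduced (well bottom): (16,14,32) with a≤c, −a<b≤a
flip sign back: reduced form of g is (-16,-14,-32)
reduced forms (-17, -16, -31) vs (-16, -14, -32) ⇒ inequivalent

no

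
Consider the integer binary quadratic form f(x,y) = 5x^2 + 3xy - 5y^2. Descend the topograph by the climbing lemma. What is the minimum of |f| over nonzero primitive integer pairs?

river: ρ → (-5,7,3)
river: ρ → (3,5,-7)
river: ρ → (-7,9,1)
river: ρ → (1,9,-7)
river: ρ → (-7,5,3)
river: ρ → (3,7,-5)
river: ρ → (-5,3,5)
river: ρ → (5,7,-3)
river: ρ → (-3,5,7)
river: ρ → (7,9,-1)
river: ρ → (-1,9,7)
river: ρ → (7,5,-3)
river: ρ → (-3,7,5)
river: ρ → (5,3,-5)
closes: descent 0, river 14
min |a| on river = 1

1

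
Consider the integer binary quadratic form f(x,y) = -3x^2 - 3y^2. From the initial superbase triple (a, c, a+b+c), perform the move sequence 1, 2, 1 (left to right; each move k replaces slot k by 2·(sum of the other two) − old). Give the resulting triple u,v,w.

start (-3,-3,-6) = (f(1,0),f(0,1),f(1,1))
replace slot 1: 2·((-3)+(-6)) − (-3) = -15 → (-15,-3,-6)
replace slot 2: 2·((-15)+(-6)) − (-3) = -39 → (-15,-39,-6)
replace slot 1: 2·((-39)+(-6)) − (-15) = -75 → (-75,-39,-6)

-75,-39,-6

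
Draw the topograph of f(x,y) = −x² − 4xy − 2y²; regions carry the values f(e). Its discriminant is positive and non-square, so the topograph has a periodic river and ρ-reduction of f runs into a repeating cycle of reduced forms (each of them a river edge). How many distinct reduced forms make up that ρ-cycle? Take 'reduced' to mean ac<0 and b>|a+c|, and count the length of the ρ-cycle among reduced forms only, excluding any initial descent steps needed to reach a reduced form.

D = 8, ⌊√D⌋ = 2
descent: ρ → (-2,0,1)
descent: ρ → (1,2,-1)  [lands on river]
river: ρ → (-1,2,1)
ρ-cycle length = 2 (tail of 2 descent steps not counted)

2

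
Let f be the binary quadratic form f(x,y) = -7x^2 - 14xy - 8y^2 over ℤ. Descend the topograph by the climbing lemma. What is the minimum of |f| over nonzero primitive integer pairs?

translate: b→0 (≡14 mod 14), so (7,14,8)→(7,0,1)
flip: (7,0,1)→(1,0,7)
reduced (well bottom): (1,0,7) with a≤c, −a<b≤a
well minimum |f| = |-1| = 1 (negative-definite)

1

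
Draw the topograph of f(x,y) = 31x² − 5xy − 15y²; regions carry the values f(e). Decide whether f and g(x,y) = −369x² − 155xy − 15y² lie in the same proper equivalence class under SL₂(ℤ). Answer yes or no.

D₁ = 1885, D₂ = 1885
river cycle of f (length 10): (-15, 35, 11), (11, 31, -21), (-21, 11, 21), (21, 31, -11), (-11, 35, 15), (15, 25, -21), (-21, 17, 19), (19, 21, -19), (-19, 17, 21), (21, 25, -15)
river cycle of g (length 10): (-15, 35, 11), (11, 31, -21), (-21, 11, 21), (21, 31, -11), (-11, 35, 15), (15, 25, -21), (-21, 17, 19), (19, 21, -19), (-19, 17, 21), (21, 25, -15)
cycles coincide ⇒ equivalent

yes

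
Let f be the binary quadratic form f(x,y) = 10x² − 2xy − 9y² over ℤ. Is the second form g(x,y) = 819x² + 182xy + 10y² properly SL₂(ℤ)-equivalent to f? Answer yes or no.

D₁ = 364, D₂ = 364
river cycle of f (length 8): (-9, 2, 10), (10, 18, -1), (-1, 18, 10), (10, 2, -9), (-9, 16, 3), (3, 14, -14), (-14, 14, 3), (3, 16, -9)
river cycle of g (length 8): (10, 18, -1), (-1, 18, 10), (10, 2, -9), (-9, 16, 3), (3, 14, -14), (-14, 14, 3), (3, 16, -9), (-9, 2, 10)
cycles coincide ⇒ equivalent

yes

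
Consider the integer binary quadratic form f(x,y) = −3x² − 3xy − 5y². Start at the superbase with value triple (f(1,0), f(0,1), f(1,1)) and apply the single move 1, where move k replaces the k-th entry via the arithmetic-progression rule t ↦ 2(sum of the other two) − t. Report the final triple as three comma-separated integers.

start (-3,-5,-11) = (f(1,0),f(0,1),f(1,1))
replace slot 1: 2·((-5)+(-11)) − (-3) = -29 → (-29,-5,-11)

-29,-5,-11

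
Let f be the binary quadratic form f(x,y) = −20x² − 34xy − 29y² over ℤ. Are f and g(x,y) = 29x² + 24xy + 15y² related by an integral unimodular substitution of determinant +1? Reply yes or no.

D₁ = -1164, D₂ = -1164
f is negative-definite; reduce −f:
−f: translate: b→-6 (≡34 mod 40), so (20,34,29)→(20,-6,15)
−f: flip: (20,-6,15)→(15,6,20)
−f: reduced (well bottom): (15,6,20) with a≤c, −a<b≤a
flip sign back: reduced form of f is (-15,-6,-20)
g: flip: (29,24,15)→(15,-24,29)
g: translate: b→6 (≡-24 mod 30), so (15,-24,29)→(15,6,20)
g: reduced (well bottom): (15,6,20) with a≤c, −a<b≤a
reduced forms (-15, -6, -20) vs (15, 6, 20) ⇒ inequivalent

no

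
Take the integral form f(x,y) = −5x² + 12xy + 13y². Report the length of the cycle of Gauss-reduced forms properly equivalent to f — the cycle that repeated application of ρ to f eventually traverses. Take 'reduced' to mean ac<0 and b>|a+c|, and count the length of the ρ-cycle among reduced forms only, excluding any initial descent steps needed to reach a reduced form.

D = 404, ⌊√D⌋ = 20
river: ρ → (13,14,-4)
river: ρ → (-4,18,5)
river: ρ → (5,12,-13)
river: ρ → (-13,14,4)
river: ρ → (4,18,-5)
river: ρ → (-5,12,13)
ρ-cycle length = 6 (tail of 0 descent steps not counted)

6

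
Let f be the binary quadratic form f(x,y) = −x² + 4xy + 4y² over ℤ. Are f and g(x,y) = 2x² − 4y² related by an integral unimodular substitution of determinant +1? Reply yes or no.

D₁ = 32, D₂ = 32
river cycle of f (length 2): (4, 4, -1), (-1, 4, 4)
river cycle of g (length 2): (2, 4, -2), (-2, 4, 2)
cycles differ ⇒ inequivalent

no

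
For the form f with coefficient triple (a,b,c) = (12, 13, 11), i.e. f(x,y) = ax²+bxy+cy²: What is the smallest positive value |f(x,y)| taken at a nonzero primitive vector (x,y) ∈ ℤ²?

translate: b→-11 (≡13 mod 24), so (12,13,11)→(12,-11,10)
flip: (12,-11,10)→(10,11,12)
translate: b→-9 (≡11 mod 20), so (10,11,12)→(10,-9,11)
reduced (well bottom): (10,-9,11) with a≤c, −a<b≤a
well minimum = a = 10

10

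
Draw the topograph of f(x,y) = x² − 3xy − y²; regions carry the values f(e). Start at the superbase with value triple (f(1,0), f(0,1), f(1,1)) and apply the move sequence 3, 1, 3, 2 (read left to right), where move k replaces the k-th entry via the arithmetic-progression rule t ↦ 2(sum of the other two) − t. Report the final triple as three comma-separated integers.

start (1,-1,-3) = (f(1,0),f(0,1),f(1,1))
replace slot 3: 2·(1+(-1)) − (-3) = 3 → (1,-1,3)
replace slot 1: 2·((-1)+3) − 1 = 3 → (3,-1,3)
replace slot 3: 2·(3+(-1)) − 3 = 1 → (3,-1,1)
replace slot 2: 2·(3+1) − (-1) = 9 → (3,9,1)

3,9,1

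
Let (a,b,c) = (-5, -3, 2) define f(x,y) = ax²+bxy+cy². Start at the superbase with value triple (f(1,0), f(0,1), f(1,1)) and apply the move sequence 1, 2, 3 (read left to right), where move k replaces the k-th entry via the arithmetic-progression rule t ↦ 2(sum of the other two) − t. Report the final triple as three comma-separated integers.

start (-5,2,-6) = (f(1,0),f(0,1),f(1,1))
replace slot 1: 2·(2+(-6)) − (-5) = -3 → (-3,2,-6)
replace slot 2: 2·((-3)+(-6)) − 2 = -20 → (-3,-20,-6)
replace slot 3: 2·((-3)+(-20)) − (-6) = -40 → (-3,-20,-40)

-3,-20,-40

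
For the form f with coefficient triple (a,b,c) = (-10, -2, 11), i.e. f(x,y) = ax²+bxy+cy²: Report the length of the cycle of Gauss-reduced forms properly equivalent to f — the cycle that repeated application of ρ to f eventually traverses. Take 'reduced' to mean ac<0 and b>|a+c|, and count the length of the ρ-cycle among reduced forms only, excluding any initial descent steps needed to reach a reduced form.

D = 444, ⌊√D⌋ = 21
descent: ρ → (11,2,-10)  [lands on river]
river: ρ → (-10,18,3)
river: ρ → (3,18,-10)
river: ρ → (-10,2,11)
river: ρ → (11,20,-1)
river: ρ → (-1,20,11)
ρ-cycle length = 6 (tail of 1 descent step not counted)

6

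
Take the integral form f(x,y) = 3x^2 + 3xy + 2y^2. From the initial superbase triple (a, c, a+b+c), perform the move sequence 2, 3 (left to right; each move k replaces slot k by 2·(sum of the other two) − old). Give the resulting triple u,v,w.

start (3,2,8) = (f(1,0),f(0,1),f(1,1))
replace slot 2: 2·(3+8) − 2 = 20 → (3,20,8)
replace slot 3: 2·(3+20) − 8 = 38 → (3,20,38)

3,20,38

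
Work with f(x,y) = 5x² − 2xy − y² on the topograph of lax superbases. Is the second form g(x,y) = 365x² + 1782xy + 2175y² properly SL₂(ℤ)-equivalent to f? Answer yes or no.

D₁ = 24, D₂ = 24
river cycle of f (length 2): (-1, 4, 2), (2, 4, -1)
river cycle of g (length 2): (-1, 4, 2), (2, 4, -1)
cycles coincide ⇒ equivalent

yes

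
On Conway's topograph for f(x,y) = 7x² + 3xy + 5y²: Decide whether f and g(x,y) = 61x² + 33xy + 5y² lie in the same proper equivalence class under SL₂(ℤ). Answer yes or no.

D₁ = -131, D₂ = -131
f: flip: (7,3,5)→(5,-3,7)
f: reduced (well bottom): (5,-3,7) with a≤c, −a<b≤a
g: flip: (61,33,5)→(5,-33,61)
g: translate: b→-3 (≡-33 mod 10), so (5,-33,61)→(5,-3,7)
g: reduced (well bottom): (5,-3,7) with a≤c, −a<b≤a
reduced forms (5, -3, 7) vs (5, -3, 7) ⇒ equivalent

yes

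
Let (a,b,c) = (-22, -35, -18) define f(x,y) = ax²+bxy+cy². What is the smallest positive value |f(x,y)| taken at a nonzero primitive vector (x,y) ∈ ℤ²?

translate: b→-9 (≡35 mod 44), so (22,35,18)→(22,-9,5)
flip: (22,-9,5)→(5,9,22)
translate: b→-1 (≡9 mod 10), so (5,9,22)→(5,-1,18)
reduced (well bottom): (5,-1,18) with a≤c, −a<b≤a
well minimum |f| = |-5| = 5 (negative-definite)

5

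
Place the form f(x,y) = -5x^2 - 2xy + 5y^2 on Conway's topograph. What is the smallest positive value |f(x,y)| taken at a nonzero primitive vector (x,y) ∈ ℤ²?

descent: ρ → (5,2,-5)  [lands on river]
river: ρ → (-5,8,2)
river: ρ → (2,8,-5)
river: ρ → (-5,2,5)
river: ρ → (5,8,-2)
river: ρ → (-2,8,5)
closes: descent 1, river 6
min |a| on river = 2

2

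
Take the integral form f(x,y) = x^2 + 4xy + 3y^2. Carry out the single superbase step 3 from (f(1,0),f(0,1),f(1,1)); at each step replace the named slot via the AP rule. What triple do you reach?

start (1,3,8) = (f(1,0),f(0,1),f(1,1))
replace slot 3: 2·(1+3) − 8 = 0 → (1,3,0)

1,3,0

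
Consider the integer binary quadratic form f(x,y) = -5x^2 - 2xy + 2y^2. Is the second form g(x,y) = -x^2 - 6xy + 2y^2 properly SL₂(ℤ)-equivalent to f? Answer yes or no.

D₁ = 44, D₂ = 44
river cycle of f (length 2): (2, 6, -1), (-1, 6, 2)
river cycle of g (length 2): (2, 6, -1), (-1, 6, 2)
cycles coincide ⇒ equivalent

yes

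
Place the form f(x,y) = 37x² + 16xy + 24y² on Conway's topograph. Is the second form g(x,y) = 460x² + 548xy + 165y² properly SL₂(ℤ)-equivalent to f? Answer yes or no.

D₁ = -3296, D₂ = -3296
f: flip: (37,16,24)→(24,-16,37)
f: reduced (well bottom): (24,-16,37) with a≤c, −a<b≤a
g: translate: b→-372 (≡548 mod 920), so (460,548,165)→(460,-372,77)
g: flip: (460,-372,77)→(77,372,460)
g: translate: b→64 (≡372 mod 154), so (77,372,460)→(77,64,24)
g: flip: (77,64,24)→(24,-64,77)
g: translate: b→-16 (≡-64 mod 48), so (24,-64,77)→(24,-16,37)
g: reduced (well bottom): (24,-16,37) with a≤c, −a<b≤a
reduced forms (24, -16, 37) vs (24, -16, 37) ⇒ equivalent

yes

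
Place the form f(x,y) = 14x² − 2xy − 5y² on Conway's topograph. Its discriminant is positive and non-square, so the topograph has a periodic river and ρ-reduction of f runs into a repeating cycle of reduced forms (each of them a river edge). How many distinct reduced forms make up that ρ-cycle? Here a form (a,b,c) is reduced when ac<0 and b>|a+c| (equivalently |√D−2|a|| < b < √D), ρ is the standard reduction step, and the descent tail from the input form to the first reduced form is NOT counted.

D = 284, ⌊√D⌋ = 16
descent: ρ → (-5,12,7)  [lands on river]
river: ρ → (7,16,-1)
river: ρ → (-1,16,7)
river: ρ → (7,12,-5)
river: ρ → (-5,8,11)
river: ρ → (11,14,-2)
river: ρ → (-2,14,11)
river: ρ → (11,8,-5)
ρ-cycle length = 8 (tail of 1 descent step not counted)

8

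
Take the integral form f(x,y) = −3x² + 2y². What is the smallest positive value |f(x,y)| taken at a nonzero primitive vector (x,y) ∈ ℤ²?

descent: ρ → (2,4,-1)  [lands on river]
river: ρ → (-1,4,2)
closes: descent 1, river 2
min |a| on river = 1

1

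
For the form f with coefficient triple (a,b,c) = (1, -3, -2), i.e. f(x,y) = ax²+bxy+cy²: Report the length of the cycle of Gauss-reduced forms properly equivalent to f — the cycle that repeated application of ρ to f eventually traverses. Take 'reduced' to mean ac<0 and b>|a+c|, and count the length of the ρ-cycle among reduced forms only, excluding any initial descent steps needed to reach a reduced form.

D = 17, ⌊√D⌋ = 4
descent: ρ → (-2,3,1)  [lands on river]
river: ρ → (1,3,-2)
river: ρ → (-2,1,2)
river: ρ → (2,3,-1)
river: ρ → (-1,3,2)
river: ρ → (2,1,-2)
ρ-cycle length = 6 (tail of 1 descent step not counted)

6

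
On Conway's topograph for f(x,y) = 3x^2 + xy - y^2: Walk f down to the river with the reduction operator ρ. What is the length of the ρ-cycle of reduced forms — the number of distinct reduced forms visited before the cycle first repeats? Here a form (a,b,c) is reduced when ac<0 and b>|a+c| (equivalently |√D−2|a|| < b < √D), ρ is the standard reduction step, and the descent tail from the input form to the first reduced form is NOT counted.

D = 13, ⌊√D⌋ = 3
descent: ρ → (-1,3,1)  [lands on river]
river: ρ → (1,3,-1)
ρ-cycle length = 2 (tail of 1 descent step not counted)

2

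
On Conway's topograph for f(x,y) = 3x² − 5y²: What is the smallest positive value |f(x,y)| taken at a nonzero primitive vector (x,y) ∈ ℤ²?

descent: ρ → (-5,0,3)
descent: ρ → (3,6,-2)  [lands on river]
river: ρ → (-2,6,3)
closes: descent 2, river 2
min |a| on river = 2

2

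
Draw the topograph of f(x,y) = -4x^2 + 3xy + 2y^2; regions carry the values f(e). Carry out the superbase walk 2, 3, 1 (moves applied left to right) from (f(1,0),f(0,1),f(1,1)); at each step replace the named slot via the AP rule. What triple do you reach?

start (-4,2,1) = (f(1,0),f(0,1),f(1,1))
replace slot 2: 2·((-4)+1) − 2 = -8 → (-4,-8,1)
replace slot 3: 2·((-4)+(-8)) − 1 = -25 → (-4,-8,-25)
replace slot 1: 2·((-8)+(-25)) − (-4) = -62 → (-62,-8,-25)

-62,-8,-25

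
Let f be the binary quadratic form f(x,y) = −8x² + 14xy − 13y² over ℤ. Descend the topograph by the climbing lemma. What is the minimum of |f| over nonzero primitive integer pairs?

translate: b→2 (≡-14 mod 16), so (8,-14,13)→(8,2,7)
flip: (8,2,7)→(7,-2,8)
reduced (well bottom): (7,-2,8) with a≤c, −a<b≤a
well minimum |f| = |-7| = 7 (negative-definite)

7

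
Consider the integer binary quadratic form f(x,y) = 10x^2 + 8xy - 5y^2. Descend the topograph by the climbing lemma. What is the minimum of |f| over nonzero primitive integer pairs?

river: ρ → (-5,12,6)
river: ρ → (6,12,-5)
river: ρ → (-5,8,10)
river: ρ → (10,12,-3)
river: ρ → (-3,12,10)
river: ρ → (10,8,-5)
closes: descent 0, river 6
min |a| on river = 3

3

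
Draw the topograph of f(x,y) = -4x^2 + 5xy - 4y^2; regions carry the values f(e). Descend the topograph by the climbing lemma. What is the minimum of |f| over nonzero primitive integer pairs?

translate: b→3 (≡-5 mod 8), so (4,-5,4)→(4,3,3)
flip: (4,3,3)→(3,-3,4)
translate: b→3 (≡-3 mod 6), so (3,-3,4)→(3,3,4)
reduced (well bottom): (3,3,4) with a≤c, −a<b≤a
well minimum |f| = |-3| = 3 (negative-definite)

3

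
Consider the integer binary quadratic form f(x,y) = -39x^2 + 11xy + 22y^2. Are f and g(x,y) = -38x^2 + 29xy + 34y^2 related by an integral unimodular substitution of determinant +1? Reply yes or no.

D₁ = 3553, D₂ = 6009
discriminants differ ⇒ not SL₂(ℤ)-equivalent

no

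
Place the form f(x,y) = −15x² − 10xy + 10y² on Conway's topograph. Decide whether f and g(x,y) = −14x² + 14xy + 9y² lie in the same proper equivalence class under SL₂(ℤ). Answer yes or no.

D₁ = 700, D₂ = 700
river cycle of f (length 4): (10, 10, -15), (-15, 20, 5), (5, 20, -15), (-15, 10, 10)
river cycle of g (length 6): (9, 22, -6), (-6, 26, 1), (1, 26, -6), (-6, 22, 9), (9, 14, -14), (-14, 14, 9)
cycles differ ⇒ inequivalent

no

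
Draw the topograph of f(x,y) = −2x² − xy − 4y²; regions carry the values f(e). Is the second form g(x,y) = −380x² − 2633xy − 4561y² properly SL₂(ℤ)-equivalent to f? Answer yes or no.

D₁ = -31, D₂ = -31
f is negative-definite; reduce −f:
−f: reduced (well bottom): (2,1,4) with a≤c, −a<b≤a
flip sign back: reduced form of f is (-2,-1,-4)
g is negative-definite; reduce −g:
−g: translate: b→353 (≡2633 mod 760), so (380,2633,4561)→(380,353,82)
−g: flip: (380,353,82)→(82,-353,380)
−g: translate: b→-25 (≡-353 mod 164), so (82,-353,380)→(82,-25,2)
−g: flip: (82,-25,2)→(2,25,82)
−g: translate: b→1 (≡25 mod 4), so (2,25,82)→(2,1,4)
−g: reduced (well bottom): (2,1,4) with a≤c, −a<b≤a
flip sign back: reduced form of g is (-2,-1,-4)
reduced forms (-2, -1, -4) vs (-2, -1, -4) ⇒ equivalent

yes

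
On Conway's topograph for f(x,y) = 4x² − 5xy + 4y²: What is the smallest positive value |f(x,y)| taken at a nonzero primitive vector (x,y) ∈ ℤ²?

translate: b→3 (≡-5 mod 8), so (4,-5,4)→(4,3,3)
flip: (4,3,3)→(3,-3,4)
translate: b→3 (≡-3 mod 6), so (3,-3,4)→(3,3,4)
reduced (well bottom): (3,3,4) with a≤c, −a<b≤a
well minimum = a = 3

3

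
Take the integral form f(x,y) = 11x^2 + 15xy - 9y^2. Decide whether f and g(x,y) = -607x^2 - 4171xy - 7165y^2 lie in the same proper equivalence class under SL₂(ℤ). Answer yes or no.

D₁ = 621, D₂ = 621
river cycle of f (length 4): (-9, 21, 5), (5, 19, -13), (-13, 7, 11), (11, 15, -9)
river cycle of g (length 4): (-9, 21, 5), (5, 19, -13), (-13, 7, 11), (11, 15, -9)
cycles coincide ⇒ equivalent

yes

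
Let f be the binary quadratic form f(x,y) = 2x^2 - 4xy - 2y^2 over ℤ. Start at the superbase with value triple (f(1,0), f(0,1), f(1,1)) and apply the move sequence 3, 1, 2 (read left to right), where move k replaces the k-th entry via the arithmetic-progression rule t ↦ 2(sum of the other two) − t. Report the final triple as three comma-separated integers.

start (2,-2,-4) = (f(1,0),f(0,1),f(1,1))
replace slot 3: 2·(2+(-2)) − (-4) = 4 → (2,-2,4)
replace slot 1: 2·((-2)+4) − 2 = 2 → (2,-2,4)
replace slot 2: 2·(2+4) − (-2) = 14 → (2,14,4)

2,14,4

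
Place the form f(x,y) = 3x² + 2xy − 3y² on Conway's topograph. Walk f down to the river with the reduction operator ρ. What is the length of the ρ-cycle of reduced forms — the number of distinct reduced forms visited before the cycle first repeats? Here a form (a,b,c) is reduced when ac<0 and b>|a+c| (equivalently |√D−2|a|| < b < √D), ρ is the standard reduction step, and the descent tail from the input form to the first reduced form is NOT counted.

D = 40, ⌊√D⌋ = 6
river: ρ → (-3,4,2)
river: ρ → (2,4,-3)
river: ρ → (-3,2,3)
river: ρ → (3,4,-2)
river: ρ → (-2,4,3)
river: ρ → (3,2,-3)
ρ-cycle length = 6 (tail of 0 descent steps not counted)

6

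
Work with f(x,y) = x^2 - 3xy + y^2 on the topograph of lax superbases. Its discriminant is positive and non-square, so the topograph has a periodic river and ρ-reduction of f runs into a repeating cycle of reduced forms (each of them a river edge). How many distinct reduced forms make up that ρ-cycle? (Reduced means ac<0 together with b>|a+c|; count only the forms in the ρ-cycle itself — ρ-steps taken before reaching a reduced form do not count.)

D = 5, ⌊√D⌋ = 2
descent: ρ → (1,1,-1)  [lands on river]
river: ρ → (-1,1,1)
ρ-cycle length = 2 (tail of 1 descent step not counted)

2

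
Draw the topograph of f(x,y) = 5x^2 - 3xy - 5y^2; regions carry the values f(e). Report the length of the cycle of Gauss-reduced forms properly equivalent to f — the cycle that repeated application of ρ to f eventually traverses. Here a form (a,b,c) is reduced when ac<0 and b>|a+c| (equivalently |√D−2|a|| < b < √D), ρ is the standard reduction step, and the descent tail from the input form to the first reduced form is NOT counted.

D = 109, ⌊√D⌋ = 10
descent: ρ → (-5,3,5)  [lands on river]
river: ρ → (5,7,-3)
river: ρ → (-3,5,7)
river: ρ → (7,9,-1)
river: ρ → (-1,9,7)
river: ρ → (7,5,-3)
river: ρ → (-3,7,5)
river: ρ → (5,3,-5)
river: ρ → (-5,7,3)
river: ρ → (3,5,-7)
river: ρ → (-7,9,1)
river: ρ → (1,9,-7)
river: ρ → (-7,5,3)
river: ρ → (3,7,-5)
ρ-cycle length = 14 (tail of 1 descent step not counted)

14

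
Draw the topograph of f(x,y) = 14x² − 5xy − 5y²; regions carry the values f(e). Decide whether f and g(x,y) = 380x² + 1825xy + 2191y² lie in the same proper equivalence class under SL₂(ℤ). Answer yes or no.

D₁ = 305, D₂ = 305
river cycle of f (length 4): (-5, 15, 4), (4, 17, -1), (-1, 17, 4), (4, 15, -5)
river cycle of g (length 4): (-5, 15, 4), (4, 17, -1), (-1, 17, 4), (4, 15, -5)
cycles coincide ⇒ equivalent

yes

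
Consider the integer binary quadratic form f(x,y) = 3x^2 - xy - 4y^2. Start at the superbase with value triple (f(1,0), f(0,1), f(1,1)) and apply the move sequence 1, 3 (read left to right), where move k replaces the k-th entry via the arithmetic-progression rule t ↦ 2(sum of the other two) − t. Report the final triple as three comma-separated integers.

start (3,-4,-2) = (f(1,0),f(0,1),f(1,1))
replace slot 1: 2·((-4)+(-2)) − 3 = -15 → (-15,-4,-2)
replace slot 3: 2·((-15)+(-4)) − (-2) = -36 → (-15,-4,-36)

-15,-4,-36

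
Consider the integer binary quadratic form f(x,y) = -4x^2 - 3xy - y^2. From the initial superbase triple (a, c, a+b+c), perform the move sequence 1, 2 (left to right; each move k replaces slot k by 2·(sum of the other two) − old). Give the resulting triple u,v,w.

start (-4,-1,-8) = (f(1,0),f(0,1),f(1,1))
replace slot 1: 2·((-1)+(-8)) − (-4) = -14 → (-14,-1,-8)
replace slot 2: 2·((-14)+(-8)) − (-1) = -43 → (-14,-43,-8)

-14,-43,-8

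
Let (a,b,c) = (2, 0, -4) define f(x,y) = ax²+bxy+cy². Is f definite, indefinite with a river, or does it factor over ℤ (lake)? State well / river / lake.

D = b²−4ac = 0² − 4·2·(-4) = 32
D > 0 non-square ⇒ indefinite ⇒ periodic river

river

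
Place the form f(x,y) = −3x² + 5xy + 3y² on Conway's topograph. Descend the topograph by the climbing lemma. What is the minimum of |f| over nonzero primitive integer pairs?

river: ρ → (3,7,-1)
river: ρ → (-1,7,3)
river: ρ → (3,5,-3)
river: ρ → (-3,7,1)
river: ρ → (1,7,-3)
river: ρ → (-3,5,3)
closes: descent 0, river 6
min |a| on river = 1

1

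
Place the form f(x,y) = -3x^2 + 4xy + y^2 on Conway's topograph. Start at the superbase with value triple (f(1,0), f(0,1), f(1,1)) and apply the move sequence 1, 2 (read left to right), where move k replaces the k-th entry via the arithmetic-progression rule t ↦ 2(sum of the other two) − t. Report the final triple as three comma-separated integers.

start (-3,1,2) = (f(1,0),f(0,1),f(1,1))
replace slot 1: 2·(1+2) − (-3) = 9 → (9,1,2)
replace slot 2: 2·(9+2) − 1 = 21 → (9,21,2)

9,21,2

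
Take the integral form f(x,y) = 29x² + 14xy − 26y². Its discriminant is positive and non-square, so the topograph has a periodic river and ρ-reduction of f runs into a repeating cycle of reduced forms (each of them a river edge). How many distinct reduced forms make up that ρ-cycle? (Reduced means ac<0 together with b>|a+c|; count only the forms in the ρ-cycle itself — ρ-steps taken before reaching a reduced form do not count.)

D = 3212, ⌊√D⌋ = 56
river: ρ → (-26,38,17)
river: ρ → (17,30,-34)
river: ρ → (-34,38,13)
river: ρ → (13,40,-31)
river: ρ → (-31,22,22)
river: ρ → (22,22,-31)
river: ρ → (-31,40,13)
river: ρ → (13,38,-34)
river: ρ → (-34,30,17)
river: ρ → (17,38,-26)
river: ρ → (-26,14,29)
river: ρ → (29,44,-11)
river: ρ → (-11,44,29)
river: ρ → (29,14,-26)
ρ-cycle length = 14 (tail of 0 descent steps not counted)

14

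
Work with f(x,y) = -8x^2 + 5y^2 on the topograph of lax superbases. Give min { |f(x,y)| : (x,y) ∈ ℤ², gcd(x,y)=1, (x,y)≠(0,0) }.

descent: ρ → (5,10,-3)  [lands on river]
river: ρ → (-3,8,8)
river: ρ → (8,8,-3)
river: ρ → (-3,10,5)
closes: descent 1, river 4
min |a| on river = 3

3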